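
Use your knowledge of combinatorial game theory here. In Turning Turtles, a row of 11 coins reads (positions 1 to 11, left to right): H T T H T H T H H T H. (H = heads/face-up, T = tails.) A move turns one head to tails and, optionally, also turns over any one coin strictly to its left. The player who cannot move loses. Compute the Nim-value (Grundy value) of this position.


Coins: H T T H T H T H H T H
Key fact: a single head at position k behaves exactly like a Nim heap of size k (turning it to T and optionally flipping a coin at j < k corresponds to moving the heap from k to j, or to 0), and heads combine as a disjunctive sum (two heads at the same place would cancel, matching j XOR j = 0). So the Nim-value is the XOR of the 1-indexed positions of the heads.
Face-up positions (1-indexed): [1, 4, 6, 8, 9, 11]
XOR 0 with 1: 0 XOR 1 = 1
XOR 1 with 4: 1 XOR 4 = 5
XOR 5 with 6: 5 XOR 6 = 3
XOR 3 with 8: 3 XOR 8 = 11
XOR 11 with 9: 11 XOR 9 = 2
XOR 2 with 11: 2 XOR 11 = 9
Nim-value = 9

9


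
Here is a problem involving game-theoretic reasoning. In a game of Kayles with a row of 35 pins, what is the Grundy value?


Kayles: a move removes 1 or 2 adjacent pins from a contiguous row.
Removing pins from a row of k leaves two independent rows (a, b) with a + b = k - 1 (one pin) or a + b = k - 2 (two pins); an end removal gives a = 0.
By Sprague-Grundy, G(k) = mex{ G(a) XOR G(b) } over all these splits. G(0) = 0.
G(1): splits (0,0):0^0=0 -> mex({0}) = 1
G(2): splits (0,1):0^1=1 (0,0):0^0=0 -> mex({0, 1}) = 2
G(3): splits (0,2):0^2=2 (1,1):1^1=0 (0,1):0^1=1 -> mex({0, 1, 2}) = 3
G(4): splits (0,3):0^3=3 (1,2):1^2=3 (0,2):0^2=2 (1,1):1^1=0 -> mex({0, 2, 3}) = 1
G(5): splits (0,4):0^1=1 (1,3):1^3=2 (2,2):2^2=0 (0,3):0^3=3 (1,2):1^2=3 -> mex({0, 1, 2, 3}) = 4
G(6) = mex({0, 1, 2, 4}) = 3
G(7) = mex({0, 1, 3, 4, 5}) = 2
G(8) = mex({0, 2, 3, 5, 6}) = 1
G(9) = mex({0, 1, 2, 3, 6, 7}) = 4
G(10) = mex({0, 1, 3, 4, 5, 7}) = 2
G(11) = mex({0, 1, 2, 3, 4, 5}) = 6
G(12) = mex({0, 1, 2, 3, 5, 6, 7}) = 4
G(13) = mex({0, 2, 3, 4, 6, 7}) = 1
G(14) = mex({0, 1, 4, 5, 6, 7}) = 2
G(15) = mex({0, 1, 2, 3, 4, 5, 6}) = 7
G(16) = mex({0, 2, 3, 5, 6, 7}) = 1
G(17) = mex({0, 1, 2, 3, 5, 6, 7}) = 4
G(18) = mex({0, 1, 2, 4, 5, 6}) = 3
G(19) = mex({0, 1, 3, 4, 5, 7}) = 2
G(20) = mex({0, 2, 3, 4, 5, 6, 7}) = 1
G(21) = mex({0, 1, 2, 3, 5, 6, 7}) = 4
G(22) = mex({0, 1, 2, 3, 4, 5, 7}) = 6
G(23) = mex({0, 1, 2, 3, 4, 5, 6}) = 7
G(24) = mex({0, 1, 2, 3, 5, 6, 7}) = 4
G(25) = mex({0, 2, 3, 4, 6, 7}) = 1
G(26) = mex({0, 1, 3, 4, 5, 6, 7}) = 2
G(27) = mex({0, 1, 2, 3, 4, 5, 6, 7}) = 8
G(28) = mex({0, 1, 2, 3, 4, 6, 7, 8}) = 5
G(29) = mex({0, 1, 2, 3, 5, 6, 7, 8, 9}) = 4
G(30) = mex({0, 1, 2, 3, 4, 5, 6, 9, 10}) = 7
G(31) = mex({0, 1, 3, 4, 5, 7, 10, 11}) = 2
G(32) = mex({0, 2, 3, 4, 5, 6, 7, 9, 11}) = 1
G(33) = mex({0, 1, 2, 3, 4, 5, 6, 7, 9, 12}) = 8
G(34) = mex({0, 1, 2, 3, 4, 5, 7, 8, 11, 12}) = 6
G(35) = mex({0, 1, 2, 3, 4, 5, 6, 8, 9, 10, 11}) = 7
Therefore G(35) = 7.

7


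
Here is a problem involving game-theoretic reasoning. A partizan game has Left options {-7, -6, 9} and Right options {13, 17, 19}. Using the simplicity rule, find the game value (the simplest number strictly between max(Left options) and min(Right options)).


Left options: {-7, -6, 9}, max = 9
Right options: {13, 17, 19}, min = 13
All options are numbers and max(Left) < min(Right), so by the simplicity theorem the value is the simplest (earliest-born) number strictly between 9 and 13.
Integers 10 through 12 all lie strictly between 9 and 13.
Among integers, the simplest (lowest birthday = smallest |n|; 0 is born on day 0, +-n on day n) is 10.
No non-integer in the interval can be simpler: if x is a non-integer in the interval, then floor(x) or ceil(x) also lies in the interval (the interval contains an integer), and both are proper prefixes of x's sign expansion, i.e. born earlier. So the game value is 10.
Game value = 10

10


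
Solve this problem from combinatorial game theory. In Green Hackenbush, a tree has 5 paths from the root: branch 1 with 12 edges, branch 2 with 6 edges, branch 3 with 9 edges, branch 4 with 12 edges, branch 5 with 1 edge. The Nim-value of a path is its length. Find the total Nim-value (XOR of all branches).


The tree has 5 branches from the ground vertex.
In Green Hackenbush, the Nim-value of a simple path of length k is k.
Branch 1: length 12, Nim-value = 12
Branch 2: length 6, Nim-value = 6
Branch 3: length 9, Nim-value = 9
Branch 4: length 12, Nim-value = 12
Branch 5: length 1, Nim-value = 1
Total Nim-value = XOR of all branch values:
0 XOR 12 = 12
12 XOR 6 = 10
10 XOR 9 = 3
3 XOR 12 = 15
15 XOR 1 = 14
Nim-value of the tree = 14

14


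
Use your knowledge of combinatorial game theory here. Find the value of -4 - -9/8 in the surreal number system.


x = -4, y = -9/8
Converting to common denominator: 8
x = -32/8, y = -9/8
x - y = -4 - -9/8 = -23/8

-23/8


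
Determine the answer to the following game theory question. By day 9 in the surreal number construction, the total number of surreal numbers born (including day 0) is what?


Day 0: {|} = 0 is born. Count = 1.
Day n: the number of surreal numbers born by day n is 2^(n+1) - 1.
By day 0: 2^1 - 1 = 1
By day 1: 2^2 - 1 = 3
By day 2: 2^3 - 1 = 7
By day 3: 2^4 - 1 = 15
By day 4: 2^5 - 1 = 31
By day 5: 2^6 - 1 = 63
By day 6: 2^7 - 1 = 127
By day 7: 2^8 - 1 = 255
By day 8: 2^9 - 1 = 511
By day 9: 2^10 - 1 = 1023
By day 9: 1023 surreal numbers.

1023


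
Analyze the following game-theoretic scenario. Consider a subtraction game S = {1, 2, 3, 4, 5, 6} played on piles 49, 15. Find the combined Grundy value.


Subtraction set: {1, 2, 3, 4, 5, 6}
For this subtraction set, G(n) = n mod 7 (period = max + 1 = 7).
Pile 1 (size 49): G(49) = 49 mod 7 = 0
Pile 2 (size 15): G(15) = 15 mod 7 = 1
Total Grundy value = XOR of all: 0 XOR 1 = 1

1


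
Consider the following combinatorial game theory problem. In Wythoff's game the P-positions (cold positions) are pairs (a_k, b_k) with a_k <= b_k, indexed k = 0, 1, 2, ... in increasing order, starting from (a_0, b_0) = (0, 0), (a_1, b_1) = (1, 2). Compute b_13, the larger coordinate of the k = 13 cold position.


By Wythoff's theorem, a_k = floor(k * phi) and b_k = floor(k * phi^2) = a_k + k, where phi = (1 + sqrt(5))/2 is the golden ratio.
phi = (1 + sqrt(5))/2 = 1.618034
phi^2 = phi + 1 = 2.618034
k = 13
k * phi^2 = 13 * 2.618034 = 34.034442
b_13 = floor(k * phi^2) = 34 (check: a_13 + k = 21 + 13 = 34)

34


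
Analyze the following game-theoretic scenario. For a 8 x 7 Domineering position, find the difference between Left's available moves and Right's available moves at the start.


Board is 8 x 7 (rows x cols).
Left (vertical) placements: (rows-1) * cols = 7 * 7 = 49
Right (horizontal) placements: rows * (cols-1) = 8 * 6 = 48
Advantage = Left - Right = 49 - 48 = 1

1


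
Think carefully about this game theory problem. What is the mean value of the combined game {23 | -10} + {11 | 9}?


G1 = {23 | -10}, G2 = {11 | 9}
Each is a switch {a | b} with numbers a > b; its mean value is (a + b)/2, and mean value is additive over game sums: m(G1 + G2) = m(G1) + m(G2).
Mean of G1 = (23 + (-10))/2 = 13/2 = 13/2
Mean of G2 = (11 + (9))/2 = 20/2 = 10
Mean of G1 + G2 = 13/2 + 10 = 33/2

33/2


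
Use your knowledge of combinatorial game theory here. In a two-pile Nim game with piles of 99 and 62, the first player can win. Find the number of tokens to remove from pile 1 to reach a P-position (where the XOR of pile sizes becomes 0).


Piles: 99 and 62
Current XOR: 99 XOR 62 = 93 (non-zero, so this is an N-position).
To make the XOR zero, we need to find a move that balances the piles.
For pile 1 (size 99): target = 99 XOR 93 = 62
We reduce pile 1 from 99 to 62.
Tokens removed: 99 - 62 = 37
Verification: 62 XOR 62 = 0

37


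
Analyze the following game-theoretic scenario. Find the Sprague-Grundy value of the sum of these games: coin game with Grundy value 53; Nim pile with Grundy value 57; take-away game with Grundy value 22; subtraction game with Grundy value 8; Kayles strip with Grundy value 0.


By the Sprague-Grundy theorem, the Grundy value of a sum of games is the XOR of individual Grundy values.
coin game: Grundy value = 53. Running XOR: 0 XOR 53 = 53
Nim pile: Grundy value = 57. Running XOR: 53 XOR 57 = 12
take-away game: Grundy value = 22. Running XOR: 12 XOR 22 = 26
subtraction game: Grundy value = 8. Running XOR: 26 XOR 8 = 18
Kayles strip: Grundy value = 0. Running XOR: 18 XOR 0 = 18
The combined Grundy value is 18.

18


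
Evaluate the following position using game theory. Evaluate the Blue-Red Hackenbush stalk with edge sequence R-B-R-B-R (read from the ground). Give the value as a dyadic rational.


Edges (from ground): R-B-R-B-R
By Berlekamp's sign-expansion rule, a Blue-Red Hackenbush stalk has the value of the surreal number whose sign sequence is the edge sequence with B -> + and R -> -.
Sign sequence: -+-+-
Trace the sign expansion in the surreal number tree, starting from 0:
Edge 1: R (sign -) -> bounds (-inf, 0), value = -1
Edge 2: B (sign +) -> bounds (-1, 0), value = -1/2
Edge 3: R (sign -) -> bounds (-1, -1/2), value = -3/4
Edge 4: B (sign +) -> bounds (-3/4, -1/2), value = -5/8
Edge 5: R (sign -) -> bounds (-3/4, -5/8), value = -11/16
Game value = -11/16

-11/16


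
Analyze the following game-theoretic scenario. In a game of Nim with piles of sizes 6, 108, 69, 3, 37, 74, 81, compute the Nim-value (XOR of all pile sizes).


We need the XOR (exclusive or) of all pile sizes.
After XOR-ing pile 1 (size 6): 0 XOR 6 = 6
After XOR-ing pile 2 (size 108): 6 XOR 108 = 106
After XOR-ing pile 3 (size 69): 106 XOR 69 = 47
After XOR-ing pile 4 (size 3): 47 XOR 3 = 44
After XOR-ing pile 5 (size 37): 44 XOR 37 = 9
After XOR-ing pile 6 (size 74): 9 XOR 74 = 67
After XOR-ing pile 7 (size 81): 67 XOR 81 = 18
The Nim-value of this position is 18.

18


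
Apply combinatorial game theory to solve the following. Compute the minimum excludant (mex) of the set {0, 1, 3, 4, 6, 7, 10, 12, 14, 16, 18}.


Set = {0, 1, 3, 4, 6, 7, 10, 12, 14, 16, 18}
0 is in the set.
1 is in the set.
2 is NOT in the set. This is the mex.
mex = 2

2


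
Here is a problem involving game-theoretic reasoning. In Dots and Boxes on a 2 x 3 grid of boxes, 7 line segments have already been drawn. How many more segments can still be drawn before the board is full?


Grid: 2 x 3 boxes, i.e. 3 rows and 4 columns of dots.
Horizontal edges: (rows + 1) * cols = 3 * 3 = 9
Vertical edges: rows * (cols + 1) = 2 * 4 = 8
Total edges: 9 + 8 = 17
Edges drawn: 7
Remaining: 17 - 7 = 10

10


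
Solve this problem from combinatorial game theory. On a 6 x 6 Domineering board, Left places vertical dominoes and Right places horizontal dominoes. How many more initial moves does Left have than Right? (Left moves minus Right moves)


Board is 6 x 6 (rows x cols).
Left (vertical) placements: (rows-1) * cols = 5 * 6 = 30
Right (horizontal) placements: rows * (cols-1) = 6 * 5 = 30
Advantage = Left - Right = 30 - 30 = 0

0


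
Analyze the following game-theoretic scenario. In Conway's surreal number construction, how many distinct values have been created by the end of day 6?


Day 0: {|} = 0 is born. Count = 1.
Day n: the number of surreal numbers born by day n is 2^(n+1) - 1.
By day 0: 2^1 - 1 = 1
By day 1: 2^2 - 1 = 3
By day 2: 2^3 - 1 = 7
By day 3: 2^4 - 1 = 15
By day 4: 2^5 - 1 = 31
By day 5: 2^6 - 1 = 63
By day 6: 2^7 - 1 = 127
By day 6: 127 surreal numbers.

127


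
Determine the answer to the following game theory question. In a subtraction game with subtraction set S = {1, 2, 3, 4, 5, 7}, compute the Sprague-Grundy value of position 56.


The subtraction set is S = {1, 2, 3, 4, 5, 7}.
G(k) = mex{ G(k - s) : s in S, s <= k }. We compute iteratively: G(0) = 0.
G(1) = mex({0}) = 1
G(2) = mex({0, 1}) = 2
G(3) = mex({0, 1, 2}) = 3
G(4) = mex({0, 1, 2, 3}) = 4
G(5) = mex({0, 1, 2, 3, 4}) = 5
G(6) = mex({1, 2, 3, 4, 5}) = 0
G(7) = mex({0, 2, 3, 4, 5}) = 1
G(8) = mex({0, 1, 3, 4, 5}) = 2
G(9) = mex({0, 1, 2, 4, 5}) = 3
G(10) = mex({0, 1, 2, 3, 5}) = 4
G(11) = mex({0, 1, 2, 3, 4}) = 5
G(12) = mex({1, 2, 3, 4, 5}) = 0
Observe that G(6)..G(12) = 0, 1, 2, 3, 4, 5, 0 repeats G(0)..G(6) = 0, 1, 2, 3, 4, 5, 0.
For k >= max(S) = 7, G(k) is determined by the previous 7 values G(k-7)..G(k-1); a window of 7 consecutive values has recurred shifted by 6, so by induction G(k + 6) = G(k) for all k >= 0: the sequence is periodic from the start with period 6.
One period: G(0..5) = 0, 1, 2, 3, 4, 5.
56 mod 6 = 2, so G(56) = G(2) = 2.

2


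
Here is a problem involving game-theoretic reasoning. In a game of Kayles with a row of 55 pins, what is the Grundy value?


Kayles: a move removes 1 or 2 adjacent pins from a contiguous row.
Removing pins from a row of k leaves two independent rows (a, b) with a + b = k - 1 (one pin) or a + b = k - 2 (two pins); an end removal gives a = 0.
By Sprague-Grundy, G(k) = mex{ G(a) XOR G(b) } over all these splits. G(0) = 0.
G(1): splits (0,0):0^0=0 -> mex({0}) = 1
G(2): splits (0,1):0^1=1 (0,0):0^0=0 -> mex({0, 1}) = 2
G(3): splits (0,2):0^2=2 (1,1):1^1=0 (0,1):0^1=1 -> mex({0, 1, 2}) = 3
G(4): splits (0,3):0^3=3 (1,2):1^2=3 (0,2):0^2=2 (1,1):1^1=0 -> mex({0, 2, 3}) = 1
G(5): splits (0,4):0^1=1 (1,3):1^3=2 (2,2):2^2=0 (0,3):0^3=3 (1,2):1^2=3 -> mex({0, 1, 2, 3}) = 4
G(6) = mex({0, 1, 2, 4}) = 3
G(7) = mex({0, 1, 3, 4, 5}) = 2
G(8) = mex({0, 2, 3, 5, 6}) = 1
G(9) = mex({0, 1, 2, 3, 6, 7}) = 4
G(10) = mex({0, 1, 3, 4, 5, 7}) = 2
G(11) = mex({0, 1, 2, 3, 4, 5}) = 6
G(12) = mex({0, 1, 2, 3, 5, 6, 7}) = 4
G(13) = mex({0, 2, 3, 4, 6, 7}) = 1
G(14) = mex({0, 1, 4, 5, 6, 7}) = 2
G(15) = mex({0, 1, 2, 3, 4, 5, 6}) = 7
G(16) = mex({0, 2, 3, 5, 6, 7}) = 1
G(17) = mex({0, 1, 2, 3, 5, 6, 7}) = 4
G(18) = mex({0, 1, 2, 4, 5, 6}) = 3
G(19) = mex({0, 1, 3, 4, 5, 7}) = 2
G(20) = mex({0, 2, 3, 4, 5, 6, 7}) = 1
G(21) = mex({0, 1, 2, 3, 5, 6, 7}) = 4
G(22) = mex({0, 1, 2, 3, 4, 5, 7}) = 6
G(23) = mex({0, 1, 2, 3, 4, 5, 6}) = 7
G(24) = mex({0, 1, 2, 3, 5, 6, 7}) = 4
G(25) = mex({0, 2, 3, 4, 6, 7}) = 1
G(26) = mex({0, 1, 3, 4, 5, 6, 7}) = 2
G(27) = mex({0, 1, 2, 3, 4, 5, 6, 7}) = 8
G(28) = mex({0, 1, 2, 3, 4, 6, 7, 8}) = 5
G(29) = mex({0, 1, 2, 3, 5, 6, 7, 8, 9}) = 4
G(30) = mex({0, 1, 2, 3, 4, 5, 6, 9, 10}) = 7
G(31) = mex({0, 1, 3, 4, 5, 7, 10, 11}) = 2
G(32) = mex({0, 2, 3, 4, 5, 6, 7, 9, 11}) = 1
G(33) = mex({0, 1, 2, 3, 4, 5, 6, 7, 9, 12}) = 8
G(34) = mex({0, 1, 2, 3, 4, 5, 7, 8, 11, 12}) = 6
G(35) = mex({0, 1, 2, 3, 4, 5, 6, 8, 9, 10, 11}) = 7
G(36) = mex({0, 1, 2, 3, 5, 6, 7, 9, 10}) = 4
G(37) = mex({0, 2, 3, 4, 6, 7, 9, 10, 11, 12}) = 1
G(38) = mex({0, 1, 3, 4, 5, 6, 7, 9, 10, 11, 12}) = 2
G(39) = mex({0, 1, 2, 4, 5, 6, 7, 9, 10, 12, 14}) = 3
G(40) = mex({0, 2, 3, 4, 6, 7, 11, 12, 14}) = 1
G(41) = mex({0, 1, 2, 3, 5, 6, 7, 9, 10, 11, 12}) = 4
G(42) = mex({0, 1, 2, 3, 4, 5, 6, 9, 10}) = 7
G(43) = mex({0, 1, 3, 4, 5, 7, 9, 10, 12, 15}) = 2
G(44) = mex({0, 2, 3, 4, 5, 6, 7, 9, 10, 12, 15}) = 1
G(45) = mex({0, 1, 2, 3, 4, 5, 6, 7, 9, 10, 12, 14}) = 8
G(46) = mex({0, 1, 3, 4, 5, 7, 8, 11, 12, 14}) = 2
G(47) = mex({0, 1, 2, 3, 4, 5, 6, 8, 9, 10, 11, 12}) = 7
G(48) = mex({0, 1, 2, 3, 5, 6, 7, 9, 10}) = 4
G(49) = mex({0, 2, 3, 4, 6, 7, 9, 10, 11, 12, 15}) = 1
G(50) = mex({0, 1, 4, 5, 6, 7, 9, 11, 12, 14, 15}) = 2
G(51) = mex({0, 1, 2, 3, 4, 5, 6, 7, 9, 12, 14, 15}) = 8
G(52) = mex({0, 2, 3, 4, 5, 6, 7, 8, 11, 12, 15}) = 1
G(53) = mex({0, 1, 2, 3, 5, 6, 7, 8, 9, 10, 11, 12}) = 4
G(54) = mex({0, 1, 2, 3, 4, 5, 6, 9, 10}) = 7
G(55) = mex({0, 1, 3, 4, 5, 7, 9, 10, 11, 12}) = 2
Therefore G(55) = 2.

2


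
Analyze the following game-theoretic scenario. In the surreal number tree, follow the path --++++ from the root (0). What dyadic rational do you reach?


Sign expansion: --++++
Rule: track bounds (lo, hi), initially (-inf, +inf). On '+', the current value becomes lo and we move to the simplest number in (value, hi): value + 1 if hi = +inf, otherwise the midpoint (value + hi)/2. On '-', the current value becomes hi and we move to value - 1 if lo = -inf, otherwise the midpoint (lo + value)/2.
Start at 0.
Step 1: sign = -, move left. Bounds: (-inf, 0). Value = -1
Step 2: sign = -, move left. Bounds: (-inf, -1). Value = -2
Step 3: sign = +, move right. Bounds: (-2, -1). Value = -3/2
Step 4: sign = +, move right. Bounds: (-3/2, -1). Value = -5/4
Step 5: sign = +, move right. Bounds: (-5/4, -1). Value = -9/8
Step 6: sign = +, move right. Bounds: (-9/8, -1). Value = -17/16
The surreal number with sign expansion --++++ is -17/16.

-17/16


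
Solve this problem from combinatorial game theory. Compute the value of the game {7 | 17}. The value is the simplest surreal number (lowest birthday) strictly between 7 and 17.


Left options: {7}, max = 7
Right options: {17}, min = 17
All options are numbers and max(Left) < min(Right), so by the simplicity theorem the value is the simplest (earliest-born) number strictly between 7 and 17.
Integers 8 through 16 all lie strictly between 7 and 17.
Among integers, the simplest (lowest birthday = smallest |n|; 0 is born on day 0, +-n on day n) is 8.
No non-integer in the interval can be simpler: if x is a non-integer in the interval, then floor(x) or ceil(x) also lies in the interval (the interval contains an integer), and both are proper prefixes of x's sign expansion, i.e. born earlier. So the game value is 8.
Game value = 8

8


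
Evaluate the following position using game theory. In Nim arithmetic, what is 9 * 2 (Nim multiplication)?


Nim multiplication is bilinear over XOR: (u XOR v) * w = (u*w) XOR (v*w).
So we split each operand into its bit components and XOR the pairwise Nim products.
9 = 1 + 8 (as XOR of powers of 2).
2 = 2 (as XOR of powers of 2).
Using the standard Nim-product table on single bits:
  2*2 = 3,   2*4 = 8,   2*8 = 12,
  4*4 = 6,   4*8 = 11,  8*8 = 13,
and  1*x = x (identity), k*l = l*k (commutative).
Pairwise Nim products:
  1 * 2 = 2
  8 * 2 = 12
XOR them: 2 XOR 12 = 14.
Result: 9 * 2 = 14 (in Nim).

14


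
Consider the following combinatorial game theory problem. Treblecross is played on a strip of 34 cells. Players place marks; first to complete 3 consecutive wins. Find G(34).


Treblecross: place X on empty cells; 3-in-a-row wins.
Playing within two cells of an existing X lets the opponent win at once, so sensible play treats the cells i-2..i+2 around each X as dead. The player left with no safe cell loses, so this is a normal-play take-away game on strips of safe cells.
Placing X at cell i (0-indexed) of a strip of k safe cells leaves independent strips of sizes max(0, i-2) and max(0, k-i-3). Hence G(k) = mex{ G(max(0,i-2)) XOR G(max(0,k-i-3)) : 0 <= i < k }, with G(0) = 0.
G(1): splits (0,0):0^0=0 -> mex({0}) = 1
G(2): splits (0,0):0^0=0 -> mex({0}) = 1
G(3): splits (0,0):0^0=0 -> mex({0}) = 1
G(4): splits (0,1):0^1=1 (0,0):0^0=0 -> mex({0, 1}) = 2
G(5): splits (0,2):0^1=1 (0,1):0^1=1 (0,0):0^0=0 -> mex({0, 1}) = 2
G(6) = mex({1}) = 0
G(7) = mex({0, 1, 2}) = 3
G(8) = mex({0, 1, 2}) = 3
G(9) = mex({0, 2}) = 1
G(10) = mex({0, 2, 3}) = 1
G(11) = mex({0, 3}) = 1
G(12) = mex({1, 3}) = 0
G(13) = mex({0, 1, 2, 3}) = 4
G(14) = mex({0, 1, 2}) = 3
G(15) = mex({0, 1, 2}) = 3
G(16) = mex({0, 1, 2, 4}) = 3
G(17) = mex({0, 1, 3, 4}) = 2
G(18) = mex({0, 1, 3, 4}) = 2
G(19) = mex({0, 1, 3, 5}) = 2
G(20) = mex({0, 1, 2, 3, 5}) = 4
G(21) = mex({0, 1, 2, 3, 5}) = 4
G(22) = mex({1, 2, 6}) = 0
G(23) = mex({0, 1, 2, 3, 4, 6}) = 5
G(24) = mex({0, 1, 2, 3, 4}) = 5
G(25) = mex({0, 1, 3, 4, 7}) = 2
G(26) = mex({0, 1, 3, 4, 5, 7}) = 2
G(27) = mex({0, 1, 3, 5}) = 2
G(28) = mex({0, 1, 2, 5}) = 3
G(29) = mex({0, 1, 2, 4, 5, 6}) = 3
G(30) = mex({1, 2, 4, 6}) = 0
G(31) = mex({0, 1, 2, 3, 4, 6}) = 5
G(32) = mex({1, 2, 3, 4, 7}) = 0
G(33) = mex({0, 3, 7}) = 1
G(34) = mex({0, 2, 3, 5, 7}) = 1
Therefore G(34) = 1.

1


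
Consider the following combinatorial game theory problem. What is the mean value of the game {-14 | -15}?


Game = {-14 | -15}, a switch {a | b} with numbers a > b.
Its thermograph has left wall a - t and right wall b + t, which meet at t = (a - b)/2, where both equal (a + b)/2. So the mast (mean value) is at (a + b)/2.
Mean = (-14 + (-15))/2 = -29/2 = -29/2

-29/2


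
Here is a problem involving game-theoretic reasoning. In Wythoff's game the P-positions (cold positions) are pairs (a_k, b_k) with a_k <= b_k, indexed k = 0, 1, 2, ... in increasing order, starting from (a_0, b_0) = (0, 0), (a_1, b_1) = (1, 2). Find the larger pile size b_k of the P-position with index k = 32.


By Wythoff's theorem, a_k = floor(k * phi) and b_k = floor(k * phi^2) = a_k + k, where phi = (1 + sqrt(5))/2 is the golden ratio.
phi = (1 + sqrt(5))/2 = 1.618034
phi^2 = phi + 1 = 2.618034
k = 32
k * phi^2 = 32 * 2.618034 = 83.777088
b_32 = floor(k * phi^2) = 83 (check: a_32 + k = 51 + 32 = 83)

83


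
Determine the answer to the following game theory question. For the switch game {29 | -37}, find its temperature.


The game is {29 | -37}, a switch {a | b} with numbers a > b.
Cooling {a | b} by t gives {a - t | b + t}, which stops being hot when a - t = b + t, i.e. at t = (a - b)/2. So the temperature of a switch is (a - b)/2.
Temperature = (Left option - Right option) / 2
= (29 - (-37)) / 2
= 66 / 2
= 33

33


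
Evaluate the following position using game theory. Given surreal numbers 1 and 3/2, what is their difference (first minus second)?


x = 1, y = 3/2
Converting to common denominator: 2
x = 2/2, y = 3/2
x - y = 1 - 3/2 = -1/2

-1/2


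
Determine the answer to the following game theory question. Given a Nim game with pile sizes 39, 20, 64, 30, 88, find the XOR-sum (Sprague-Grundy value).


We need the XOR (exclusive or) of all pile sizes.
After XOR-ing pile 1 (size 39): 0 XOR 39 = 39
After XOR-ing pile 2 (size 20): 39 XOR 20 = 51
After XOR-ing pile 3 (size 64): 51 XOR 64 = 115
After XOR-ing pile 4 (size 30): 115 XOR 30 = 109
After XOR-ing pile 5 (size 88): 109 XOR 88 = 53
The Nim-value of this position is 53.

53


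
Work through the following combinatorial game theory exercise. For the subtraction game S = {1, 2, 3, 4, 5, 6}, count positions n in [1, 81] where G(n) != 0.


Subtraction set S = {1, 2, 3, 4, 5, 6}, so G(n) = n mod 7.
G(n) = 0 when n is a multiple of 7.
Multiples of 7 in [1, 81]: 11
N-positions (nonzero Grundy) = 81 - 11 = 70

70


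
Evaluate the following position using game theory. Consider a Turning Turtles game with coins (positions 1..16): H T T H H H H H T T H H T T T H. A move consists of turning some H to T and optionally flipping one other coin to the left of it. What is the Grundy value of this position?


Coins: H T T H H H H H T T H H T T T H
Key fact: a single head at position k behaves exactly like a Nim heap of size k (turning it to T and optionally flipping a coin at j < k corresponds to moving the heap from k to j, or to 0), and heads combine as a disjunctive sum (two heads at the same place would cancel, matching j XOR j = 0). So the Nim-value is the XOR of the 1-indexed positions of the heads.
Face-up positions (1-indexed): [1, 4, 5, 6, 7, 8, 11, 12, 16]
XOR 0 with 1: 0 XOR 1 = 1
XOR 1 with 4: 1 XOR 4 = 5
XOR 5 with 5: 5 XOR 5 = 0
XOR 0 with 6: 0 XOR 6 = 6
XOR 6 with 7: 6 XOR 7 = 1
XOR 1 with 8: 1 XOR 8 = 9
XOR 9 with 11: 9 XOR 11 = 2
XOR 2 with 12: 2 XOR 12 = 14
XOR 14 with 16: 14 XOR 16 = 30
Nim-value = 30

30


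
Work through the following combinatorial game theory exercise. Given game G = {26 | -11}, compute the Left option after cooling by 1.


Original game: {26 | -11} (a switch {a | b} with a > b).
Cooling by t (for t below the temperature (a - b)/2 = 37/2) taxes each move by t: {a | b} cooled by t is {a - t | b + t}.
Cooling amount: t = 1
Cooled Left option: 26 - 1 = 25
Cooled Right option: -11 + 1 = -10
Cooled game: {25 | -10}
Left option = 25

25


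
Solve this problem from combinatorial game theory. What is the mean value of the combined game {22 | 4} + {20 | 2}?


G1 = {22 | 4}, G2 = {20 | 2}
Each is a switch {a | b} with numbers a > b; its mean value is (a + b)/2, and mean value is additive over game sums: m(G1 + G2) = m(G1) + m(G2).
Mean of G1 = (22 + (4))/2 = 26/2 = 13
Mean of G2 = (20 + (2))/2 = 22/2 = 11
Mean of G1 + G2 = 13 + 11 = 24

24


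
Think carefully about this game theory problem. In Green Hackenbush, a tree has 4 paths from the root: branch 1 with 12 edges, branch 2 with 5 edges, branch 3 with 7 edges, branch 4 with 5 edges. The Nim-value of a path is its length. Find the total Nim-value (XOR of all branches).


The tree has 4 branches from the ground vertex.
In Green Hackenbush, the Nim-value of a simple path of length k is k.
Branch 1: length 12, Nim-value = 12
Branch 2: length 5, Nim-value = 5
Branch 3: length 7, Nim-value = 7
Branch 4: length 5, Nim-value = 5
Total Nim-value = XOR of all branch values:
0 XOR 12 = 12
12 XOR 5 = 9
9 XOR 7 = 14
14 XOR 5 = 11
Nim-value of the tree = 11

11


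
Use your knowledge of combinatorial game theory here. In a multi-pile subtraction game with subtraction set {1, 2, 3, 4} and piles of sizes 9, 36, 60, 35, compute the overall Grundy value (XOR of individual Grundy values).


Subtraction set: {1, 2, 3, 4}
For this subtraction set, G(n) = n mod 5 (period = max + 1 = 5).
Pile 1 (size 9): G(9) = 9 mod 5 = 4
Pile 2 (size 36): G(36) = 36 mod 5 = 1
Pile 3 (size 60): G(60) = 60 mod 5 = 0
Pile 4 (size 35): G(35) = 35 mod 5 = 0
Total Grundy value = XOR of all: 4 XOR 1 XOR 0 XOR 0 = 5

5


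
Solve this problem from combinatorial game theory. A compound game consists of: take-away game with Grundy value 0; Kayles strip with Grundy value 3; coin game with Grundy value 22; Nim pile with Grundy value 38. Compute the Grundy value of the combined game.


By the Sprague-Grundy theorem, the Grundy value of a sum of games is the XOR of individual Grundy values.
take-away game: Grundy value = 0. Running XOR: 0 XOR 0 = 0
Kayles strip: Grundy value = 3. Running XOR: 0 XOR 3 = 3
coin game: Grundy value = 22. Running XOR: 3 XOR 22 = 21
Nim pile: Grundy value = 38. Running XOR: 21 XOR 38 = 51
The combined Grundy value is 51.

51


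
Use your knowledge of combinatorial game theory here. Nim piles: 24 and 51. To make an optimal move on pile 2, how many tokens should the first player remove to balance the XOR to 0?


Piles: 24 and 51
Current XOR: 24 XOR 51 = 43 (non-zero, so this is an N-position).
To make the XOR zero, we need to find a move that balances the piles.
For pile 2 (size 51): target = 51 XOR 43 = 24
We reduce pile 2 from 51 to 24.
Tokens removed: 51 - 24 = 27
Verification: 24 XOR 24 = 0

27


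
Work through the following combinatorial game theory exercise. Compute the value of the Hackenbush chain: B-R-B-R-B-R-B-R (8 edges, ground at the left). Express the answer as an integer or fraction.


Edges (from ground): B-R-B-R-B-R-B-R
By Berlekamp's sign-expansion rule, a Blue-Red Hackenbush stalk has the value of the surreal number whose sign sequence is the edge sequence with B -> + and R -> -.
Sign sequence: +-+-+-+-
Trace the sign expansion in the surreal number tree, starting from 0:
Edge 1: B (sign +) -> bounds (0, +inf), value = 1
Edge 2: R (sign -) -> bounds (0, 1), value = 1/2
Edge 3: B (sign +) -> bounds (1/2, 1), value = 3/4
Edge 4: R (sign -) -> bounds (1/2, 3/4), value = 5/8
Edge 5: B (sign +) -> bounds (5/8, 3/4), value = 11/16
Edge 6: R (sign -) -> bounds (5/8, 11/16), value = 21/32
Edge 7: B (sign +) -> bounds (21/32, 11/16), value = 43/64
Edge 8: R (sign -) -> bounds (21/32, 43/64), value = 85/128
Game value = 85/128

85/128


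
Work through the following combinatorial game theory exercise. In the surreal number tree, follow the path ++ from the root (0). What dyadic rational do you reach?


Sign expansion: ++
Rule: track bounds (lo, hi), initially (-inf, +inf). On '+', the current value becomes lo and we move to the simplest number in (value, hi): value + 1 if hi = +inf, otherwise the midpoint (value + hi)/2. On '-', the current value becomes hi and we move to value - 1 if lo = -inf, otherwise the midpoint (lo + value)/2.
Start at 0.
Step 1: sign = +, move right. Bounds: (0, +inf). Value = 1
Step 2: sign = +, move right. Bounds: (1, +inf). Value = 2
The surreal number with sign expansion ++ is 2.

2


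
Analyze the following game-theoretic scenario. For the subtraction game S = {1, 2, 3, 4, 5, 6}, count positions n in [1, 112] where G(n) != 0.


Subtraction set S = {1, 2, 3, 4, 5, 6}, so G(n) = n mod 7.
G(n) = 0 when n is a multiple of 7.
Multiples of 7 in [1, 112]: 16
N-positions (nonzero Grundy) = 112 - 16 = 96

96


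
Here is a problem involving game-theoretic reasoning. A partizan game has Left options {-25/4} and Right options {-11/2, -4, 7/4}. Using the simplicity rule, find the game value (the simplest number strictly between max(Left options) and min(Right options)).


Left options: {-25/4}, max = -25/4
Right options: {-11/2, -4, 7/4}, min = -11/2
All options are numbers and max(Left) < min(Right), so by the simplicity theorem the value is the simplest (earliest-born) number strictly between -25/4 and -11/2.
The only integer strictly between -25/4 and -11/2 is -6.
No non-integer in the interval can be simpler: if x is a non-integer in the interval, then floor(x) or ceil(x) also lies in the interval (the interval contains an integer), and both are proper prefixes of x's sign expansion, i.e. born earlier. So the game value is -6.
Game value = -6

-6


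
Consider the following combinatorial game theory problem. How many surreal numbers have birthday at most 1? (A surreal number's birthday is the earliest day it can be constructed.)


Day 0: {|} = 0 is born. Count = 1.
Day n: the number of surreal numbers born by day n is 2^(n+1) - 1.
By day 0: 2^1 - 1 = 1
By day 1: 2^2 - 1 = 3
By day 1: 3 surreal numbers.

3


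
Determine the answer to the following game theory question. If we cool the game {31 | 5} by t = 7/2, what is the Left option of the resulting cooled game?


Original game: {31 | 5} (a switch {a | b} with a > b).
Cooling by t (for t below the temperature (a - b)/2 = 13) taxes each move by t: {a | b} cooled by t is {a - t | b + t}.
Cooling amount: t = 7/2
Cooled Left option: 31 - 7/2 = 55/2
Cooled Right option: 5 + 7/2 = 17/2
Cooled game: {55/2 | 17/2}
Left option = 55/2

55/2


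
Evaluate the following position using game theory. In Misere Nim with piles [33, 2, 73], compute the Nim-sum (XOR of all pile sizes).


We need the XOR (exclusive or) of all pile sizes.
After XOR-ing pile 1 (size 33): 0 XOR 33 = 33
After XOR-ing pile 2 (size 2): 33 XOR 2 = 35
After XOR-ing pile 3 (size 73): 35 XOR 73 = 106
The Nim-value of this position is 106.

106


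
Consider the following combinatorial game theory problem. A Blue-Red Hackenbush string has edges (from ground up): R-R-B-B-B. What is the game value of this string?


Edges (from ground): R-R-B-B-B
By Berlekamp's sign-expansion rule, a Blue-Red Hackenbush stalk has the value of the surreal number whose sign sequence is the edge sequence with B -> + and R -> -.
Sign sequence: --+++
Trace the sign expansion in the surreal number tree, starting from 0:
Edge 1: R (sign -) -> bounds (-inf, 0), value = -1
Edge 2: R (sign -) -> bounds (-inf, -1), value = -2
Edge 3: B (sign +) -> bounds (-2, -1), value = -3/2
Edge 4: B (sign +) -> bounds (-3/2, -1), value = -5/4
Edge 5: B (sign +) -> bounds (-5/4, -1), value = -9/8
Game value = -9/8

-9/8


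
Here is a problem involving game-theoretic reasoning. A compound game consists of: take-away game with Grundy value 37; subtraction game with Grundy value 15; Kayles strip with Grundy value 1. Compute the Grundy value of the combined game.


By the Sprague-Grundy theorem, the Grundy value of a sum of games is the XOR of individual Grundy values.
take-away game: Grundy value = 37. Running XOR: 0 XOR 37 = 37
subtraction game: Grundy value = 15. Running XOR: 37 XOR 15 = 42
Kayles strip: Grundy value = 1. Running XOR: 42 XOR 1 = 43
The combined Grundy value is 43.

43


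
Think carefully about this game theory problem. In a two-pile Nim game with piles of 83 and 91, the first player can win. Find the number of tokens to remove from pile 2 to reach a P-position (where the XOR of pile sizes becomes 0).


Piles: 83 and 91
Current XOR: 83 XOR 91 = 8 (non-zero, so this is an N-position).
To make the XOR zero, we need to find a move that balances the piles.
For pile 2 (size 91): target = 91 XOR 8 = 83
We reduce pile 2 from 91 to 83.
Tokens removed: 91 - 83 = 8
Verification: 83 XOR 83 = 0

8


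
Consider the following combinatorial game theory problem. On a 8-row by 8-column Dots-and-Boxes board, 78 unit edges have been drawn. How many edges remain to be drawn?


Grid: 8 x 8 boxes, i.e. 9 rows and 9 columns of dots.
Horizontal edges: (rows + 1) * cols = 9 * 8 = 72
Vertical edges: rows * (cols + 1) = 8 * 9 = 72
Total edges: 72 + 72 = 144
Edges drawn: 78
Remaining: 144 - 78 = 66

66


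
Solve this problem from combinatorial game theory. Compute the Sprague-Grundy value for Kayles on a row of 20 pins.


Kayles: a move removes 1 or 2 adjacent pins from a contiguous row.
Removing pins from a row of k leaves two independent rows (a, b) with a + b = k - 1 (one pin) or a + b = k - 2 (two pins); an end removal gives a = 0.
By Sprague-Grundy, G(k) = mex{ G(a) XOR G(b) } over all these splits. G(0) = 0.
G(1): splits (0,0):0^0=0 -> mex({0}) = 1
G(2): splits (0,1):0^1=1 (0,0):0^0=0 -> mex({0, 1}) = 2
G(3): splits (0,2):0^2=2 (1,1):1^1=0 (0,1):0^1=1 -> mex({0, 1, 2}) = 3
G(4): splits (0,3):0^3=3 (1,2):1^2=3 (0,2):0^2=2 (1,1):1^1=0 -> mex({0, 2, 3}) = 1
G(5): splits (0,4):0^1=1 (1,3):1^3=2 (2,2):2^2=0 (0,3):0^3=3 (1,2):1^2=3 -> mex({0, 1, 2, 3}) = 4
G(6) = mex({0, 1, 2, 4}) = 3
G(7) = mex({0, 1, 3, 4, 5}) = 2
G(8) = mex({0, 2, 3, 5, 6}) = 1
G(9) = mex({0, 1, 2, 3, 6, 7}) = 4
G(10) = mex({0, 1, 3, 4, 5, 7}) = 2
G(11) = mex({0, 1, 2, 3, 4, 5}) = 6
G(12) = mex({0, 1, 2, 3, 5, 6, 7}) = 4
G(13) = mex({0, 2, 3, 4, 6, 7}) = 1
G(14) = mex({0, 1, 4, 5, 6, 7}) = 2
G(15) = mex({0, 1, 2, 3, 4, 5, 6}) = 7
G(16) = mex({0, 2, 3, 5, 6, 7}) = 1
G(17) = mex({0, 1, 2, 3, 5, 6, 7}) = 4
G(18) = mex({0, 1, 2, 4, 5, 6}) = 3
G(19) = mex({0, 1, 3, 4, 5, 7}) = 2
G(20) = mex({0, 2, 3, 4, 5, 6, 7}) = 1
Therefore G(20) = 1.

1


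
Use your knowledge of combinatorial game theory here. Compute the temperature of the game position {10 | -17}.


The game is {10 | -17}, a switch {a | b} with numbers a > b.
Cooling {a | b} by t gives {a - t | b + t}, which stops being hot when a - t = b + t, i.e. at t = (a - b)/2. So the temperature of a switch is (a - b)/2.
Temperature = (Left option - Right option) / 2
= (10 - (-17)) / 2
= 27 / 2
= 27/2

27/2


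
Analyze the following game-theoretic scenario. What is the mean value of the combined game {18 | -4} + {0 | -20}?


G1 = {18 | -4}, G2 = {0 | -20}
Each is a switch {a | b} with numbers a > b; its mean value is (a + b)/2, and mean value is additive over game sums: m(G1 + G2) = m(G1) + m(G2).
Mean of G1 = (18 + (-4))/2 = 14/2 = 7
Mean of G2 = (0 + (-20))/2 = -20/2 = -10
Mean of G1 + G2 = 7 + -10 = -3

-3


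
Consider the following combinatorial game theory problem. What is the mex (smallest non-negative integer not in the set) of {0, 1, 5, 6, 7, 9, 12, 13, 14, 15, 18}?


Set = {0, 1, 5, 6, 7, 9, 12, 13, 14, 15, 18}
0 is in the set.
1 is in the set.
2 is NOT in the set. This is the mex.
mex = 2

2


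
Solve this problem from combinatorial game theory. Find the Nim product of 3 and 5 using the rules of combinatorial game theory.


Nim multiplication is bilinear over XOR: (u XOR v) * w = (u*w) XOR (v*w).
So we split each operand into its bit components and XOR the pairwise Nim products.
3 = 1 + 2 (as XOR of powers of 2).
5 = 1 + 4 (as XOR of powers of 2).
Using the standard Nim-product table on single bits:
  2*2 = 3,   2*4 = 8,   2*8 = 12,
  4*4 = 6,   4*8 = 11,  8*8 = 13,
and  1*x = x (identity), k*l = l*k (commutative).
Pairwise Nim products:
  1 * 1 = 1
  1 * 4 = 4
  2 * 1 = 2
  2 * 4 = 8
XOR them: 1 XOR 4 XOR 2 XOR 8 = 15.
Result: 3 * 5 = 15 (in Nim).

15


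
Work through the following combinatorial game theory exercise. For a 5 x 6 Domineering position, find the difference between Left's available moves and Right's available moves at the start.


Board is 5 x 6 (rows x cols).
Left (vertical) placements: (rows-1) * cols = 4 * 6 = 24
Right (horizontal) placements: rows * (cols-1) = 5 * 5 = 25
Advantage = Left - Right = 24 - 25 = -1

-1


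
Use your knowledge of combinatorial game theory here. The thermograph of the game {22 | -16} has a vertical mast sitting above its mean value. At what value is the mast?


Game = {22 | -16}, a switch {a | b} with numbers a > b.
Its thermograph has left wall a - t and right wall b + t, which meet at t = (a - b)/2, where both equal (a + b)/2. So the mast (mean value) is at (a + b)/2.
Mean = (22 + (-16))/2 = 6/2 = 3

3


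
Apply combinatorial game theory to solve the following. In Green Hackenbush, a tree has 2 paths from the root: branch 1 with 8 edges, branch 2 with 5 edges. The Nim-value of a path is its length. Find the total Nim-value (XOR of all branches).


The tree has 2 branches from the ground vertex.
In Green Hackenbush, the Nim-value of a simple path of length k is k.
Branch 1: length 8, Nim-value = 8
Branch 2: length 5, Nim-value = 5
Total Nim-value = XOR of all branch values:
0 XOR 8 = 8
8 XOR 5 = 13
Nim-value of the tree = 13

13


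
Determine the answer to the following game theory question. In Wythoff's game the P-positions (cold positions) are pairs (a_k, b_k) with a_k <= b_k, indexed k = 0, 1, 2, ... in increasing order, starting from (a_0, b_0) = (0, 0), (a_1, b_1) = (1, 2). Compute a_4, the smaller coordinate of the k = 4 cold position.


By Wythoff's theorem, a_k = floor(k * phi) and b_k = floor(k * phi^2) = a_k + k, where phi = (1 + sqrt(5))/2 is the golden ratio.
phi = (1 + sqrt(5))/2 = 1.618034
k = 4
k * phi = 4 * 1.618034 = 6.472136
a_4 = floor(k * phi) = 6

6


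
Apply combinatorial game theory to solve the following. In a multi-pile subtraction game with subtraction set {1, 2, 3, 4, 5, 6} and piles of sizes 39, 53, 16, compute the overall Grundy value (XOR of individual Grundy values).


Subtraction set: {1, 2, 3, 4, 5, 6}
For this subtraction set, G(n) = n mod 7 (period = max + 1 = 7).
Pile 1 (size 39): G(39) = 39 mod 7 = 4
Pile 2 (size 53): G(53) = 53 mod 7 = 4
Pile 3 (size 16): G(16) = 16 mod 7 = 2
Total Grundy value = XOR of all: 4 XOR 4 XOR 2 = 2

2


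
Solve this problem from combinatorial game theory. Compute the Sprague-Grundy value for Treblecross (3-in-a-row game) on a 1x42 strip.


Treblecross: place X on empty cells; 3-in-a-row wins.
Playing within two cells of an existing X lets the opponent win at once, so sensible play treats the cells i-2..i+2 around each X as dead. The player left with no safe cell loses, so this is a normal-play take-away game on strips of safe cells.
Placing X at cell i (0-indexed) of a strip of k safe cells leaves independent strips of sizes max(0, i-2) and max(0, k-i-3). Hence G(k) = mex{ G(max(0,i-2)) XOR G(max(0,k-i-3)) : 0 <= i < k }, with G(0) = 0.
G(1): splits (0,0):0^0=0 -> mex({0}) = 1
G(2): splits (0,0):0^0=0 -> mex({0}) = 1
G(3): splits (0,0):0^0=0 -> mex({0}) = 1
G(4): splits (0,1):0^1=1 (0,0):0^0=0 -> mex({0, 1}) = 2
G(5): splits (0,2):0^1=1 (0,1):0^1=1 (0,0):0^0=0 -> mex({0, 1}) = 2
G(6) = mex({1}) = 0
G(7) = mex({0, 1, 2}) = 3
G(8) = mex({0, 1, 2}) = 3
G(9) = mex({0, 2}) = 1
G(10) = mex({0, 2, 3}) = 1
G(11) = mex({0, 3}) = 1
G(12) = mex({1, 3}) = 0
G(13) = mex({0, 1, 2, 3}) = 4
G(14) = mex({0, 1, 2}) = 3
G(15) = mex({0, 1, 2}) = 3
G(16) = mex({0, 1, 2, 4}) = 3
G(17) = mex({0, 1, 3, 4}) = 2
G(18) = mex({0, 1, 3, 4}) = 2
G(19) = mex({0, 1, 3, 5}) = 2
G(20) = mex({0, 1, 2, 3, 5}) = 4
G(21) = mex({0, 1, 2, 3, 5}) = 4
G(22) = mex({1, 2, 6}) = 0
G(23) = mex({0, 1, 2, 3, 4, 6}) = 5
G(24) = mex({0, 1, 2, 3, 4}) = 5
G(25) = mex({0, 1, 3, 4, 7}) = 2
G(26) = mex({0, 1, 3, 4, 5, 7}) = 2
G(27) = mex({0, 1, 3, 5}) = 2
G(28) = mex({0, 1, 2, 5}) = 3
G(29) = mex({0, 1, 2, 4, 5, 6}) = 3
G(30) = mex({1, 2, 4, 6}) = 0
G(31) = mex({0, 1, 2, 3, 4, 6}) = 5
G(32) = mex({1, 2, 3, 4, 7}) = 0
G(33) = mex({0, 3, 7}) = 1
G(34) = mex({0, 2, 3, 5, 7}) = 1
G(35) = mex({0, 2, 3, 5, 6}) = 1
G(36) = mex({0, 1, 2, 5, 6}) = 3
G(37) = mex({0, 1, 2, 4, 5, 6}) = 3
G(38) = mex({0, 1, 2, 4}) = 3
G(39) = mex({0, 1, 2, 3, 4, 7}) = 5
G(40) = mex({0, 1, 2, 3, 4, 5, 7}) = 6
G(41) = mex({0, 1, 2, 3, 5, 7}) = 4
G(42) = mex({0, 1, 2, 3, 5, 6, 7}) = 4
Therefore G(42) = 4.

4
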